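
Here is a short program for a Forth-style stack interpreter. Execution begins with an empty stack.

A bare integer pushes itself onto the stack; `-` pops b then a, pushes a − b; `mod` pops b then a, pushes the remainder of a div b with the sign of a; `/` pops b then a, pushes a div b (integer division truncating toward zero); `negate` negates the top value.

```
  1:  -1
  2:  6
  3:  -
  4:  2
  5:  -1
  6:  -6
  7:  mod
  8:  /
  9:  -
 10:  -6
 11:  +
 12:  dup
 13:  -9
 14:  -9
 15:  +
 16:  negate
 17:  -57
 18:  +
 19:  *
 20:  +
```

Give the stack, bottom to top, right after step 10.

[-5, -6]

-1   -1
6    -1 6
-    -7
2    -7 2
-1   -7 2 -1
-6   -7 2 -1 -6
mod  -7 2 -1
/    -7 -2
-    -5
-6   -5 -6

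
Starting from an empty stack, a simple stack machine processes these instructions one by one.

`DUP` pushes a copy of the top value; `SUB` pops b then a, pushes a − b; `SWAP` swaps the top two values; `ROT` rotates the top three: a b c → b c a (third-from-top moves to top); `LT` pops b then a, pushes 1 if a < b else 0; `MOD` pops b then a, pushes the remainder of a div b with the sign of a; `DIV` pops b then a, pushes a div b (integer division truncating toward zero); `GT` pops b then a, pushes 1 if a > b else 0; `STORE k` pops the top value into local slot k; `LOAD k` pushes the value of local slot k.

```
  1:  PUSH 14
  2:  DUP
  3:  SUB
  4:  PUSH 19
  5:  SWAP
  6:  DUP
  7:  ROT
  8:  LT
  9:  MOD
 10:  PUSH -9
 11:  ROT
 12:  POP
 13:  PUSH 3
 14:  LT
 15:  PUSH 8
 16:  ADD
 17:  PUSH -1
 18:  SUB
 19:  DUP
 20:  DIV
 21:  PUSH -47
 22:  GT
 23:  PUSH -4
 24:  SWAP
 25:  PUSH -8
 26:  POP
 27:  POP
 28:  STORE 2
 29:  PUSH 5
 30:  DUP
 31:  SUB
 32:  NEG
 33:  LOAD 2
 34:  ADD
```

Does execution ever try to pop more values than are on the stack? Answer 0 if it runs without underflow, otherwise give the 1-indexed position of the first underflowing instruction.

11

PUSH 14 → [14]
DUP     → [14, 14]
SUB     → [0]
PUSH 19 → [0, 19]
SWAP    → [19, 0]
DUP     → [19, 0, 0]
ROT     → [0, 0, 19]
LT      → [0, 1]
MOD     → [0]
PUSH -9 → [0, -9]
ROT  — needs 3 operands, stack has 2 → underflow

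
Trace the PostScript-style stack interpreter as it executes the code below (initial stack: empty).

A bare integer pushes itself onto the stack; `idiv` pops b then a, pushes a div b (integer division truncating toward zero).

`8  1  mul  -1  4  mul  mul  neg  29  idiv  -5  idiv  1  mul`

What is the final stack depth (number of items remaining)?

8    → 8
1    → 8 1
mul  → 8
-1   → 8 -1
4    → 8 -1 4
mul  → 8 -4
mul  → -32
neg  → 32
29   → 32 29
idiv → 1
-5   → 1 -5
idiv → 0
1    → 0 1
mul  → 0

1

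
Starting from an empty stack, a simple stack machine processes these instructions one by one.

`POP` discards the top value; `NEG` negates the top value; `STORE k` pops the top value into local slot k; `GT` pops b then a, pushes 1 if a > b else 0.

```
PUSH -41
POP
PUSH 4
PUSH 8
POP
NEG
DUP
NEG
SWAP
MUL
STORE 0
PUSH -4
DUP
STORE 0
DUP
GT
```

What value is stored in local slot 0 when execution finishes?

PUSH -41  -41
POP       (empty)
PUSH 4    4
PUSH 8    4 8
POP       4
NEG       -4
DUP       -4 -4
NEG       -4 4
SWAP      4 -4
MUL       -16
STORE 0   (empty)
PUSH -4   -4
DUP       -4 -4
STORE 0   -4
DUP       -4 -4
GT        0

-4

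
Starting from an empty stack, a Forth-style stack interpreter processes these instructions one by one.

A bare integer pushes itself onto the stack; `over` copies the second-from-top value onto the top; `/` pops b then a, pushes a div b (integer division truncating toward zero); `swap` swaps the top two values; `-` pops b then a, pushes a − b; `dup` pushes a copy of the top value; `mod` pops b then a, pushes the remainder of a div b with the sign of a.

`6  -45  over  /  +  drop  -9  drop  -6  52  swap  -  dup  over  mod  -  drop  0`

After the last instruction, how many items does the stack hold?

6    : 6
-45  : 6 -45
over : 6 -45 6
/    : 6 -7
+    : -1
drop : (empty)
-9   : -9
drop : (empty)
-6   : -6
52   : -6 52
swap : 52 -6
-    : 58
dup  : 58 58
over : 58 58 58
mod  : 58 0
-    : 58
drop : (empty)
0    : 0

1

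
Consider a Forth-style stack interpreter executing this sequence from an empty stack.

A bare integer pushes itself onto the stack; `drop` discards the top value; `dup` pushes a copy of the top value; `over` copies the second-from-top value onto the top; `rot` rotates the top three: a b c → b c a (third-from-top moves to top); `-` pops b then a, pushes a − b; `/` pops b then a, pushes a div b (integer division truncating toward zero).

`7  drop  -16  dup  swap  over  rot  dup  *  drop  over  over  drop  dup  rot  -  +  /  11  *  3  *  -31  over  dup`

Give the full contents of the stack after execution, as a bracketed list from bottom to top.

[33, -31, 33, 33]

7    : [7]
drop : []
-16  : [-16]
dup  : [-16, -16]
swap : [-16, -16]
over : [-16, -16, -16]
rot  : [-16, -16, -16]
dup  : [-16, -16, -16, -16]
*    : [-16, -16, 256]
drop : [-16, -16]
over : [-16, -16, -16]
over : [-16, -16, -16, -16]
drop : [-16, -16, -16]
dup  : [-16, -16, -16, -16]
rot  : [-16, -16, -16, -16]
-    : [-16, -16, 0]
+    : [-16, -16]
/    : [1]
11   : [1, 11]
*    : [11]
3    : [11, 3]
*    : [33]
-31  : [33, -31]
over : [33, -31, 33]
dup  : [33, -31, 33, 33]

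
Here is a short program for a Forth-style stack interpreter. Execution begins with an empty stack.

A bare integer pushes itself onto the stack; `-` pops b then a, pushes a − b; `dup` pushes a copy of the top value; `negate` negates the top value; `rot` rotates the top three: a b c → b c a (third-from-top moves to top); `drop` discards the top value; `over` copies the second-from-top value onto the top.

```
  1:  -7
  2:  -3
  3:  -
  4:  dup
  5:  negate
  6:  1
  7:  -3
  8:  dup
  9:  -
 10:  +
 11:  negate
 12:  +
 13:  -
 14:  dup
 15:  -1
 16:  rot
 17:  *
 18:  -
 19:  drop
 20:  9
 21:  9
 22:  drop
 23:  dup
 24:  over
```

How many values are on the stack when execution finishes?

-7     -> -7
-3     -> -7 -3
-      -> -4
dup    -> -4 -4
negate -> -4 4
1      -> -4 4 1
-3     -> -4 4 1 -3
dup    -> -4 4 1 -3 -3
-      -> -4 4 1 0
+      -> -4 4 1
negate -> -4 4 -1
+      -> -4 3
-      -> -7
dup    -> -7 -7
-1     -> -7 -7 -1
rot    -> -7 -1 -7
*      -> -7 7
-      -> -14
drop   -> (empty)
9      -> 9
9      -> 9 9
drop   -> 9
dup    -> 9 9
over   -> 9 9 9

3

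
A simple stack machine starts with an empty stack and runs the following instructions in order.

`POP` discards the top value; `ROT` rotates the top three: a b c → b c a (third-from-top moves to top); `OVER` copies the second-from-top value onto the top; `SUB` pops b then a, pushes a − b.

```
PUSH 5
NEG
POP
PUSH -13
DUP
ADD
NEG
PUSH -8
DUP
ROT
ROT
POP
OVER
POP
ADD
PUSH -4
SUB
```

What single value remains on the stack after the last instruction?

PUSH 5   → 5
NEG      → -5
POP      → (empty)
PUSH -13 → -13
DUP      → -13 -13
ADD      → -26
NEG      → 26
PUSH -8  → 26 -8
DUP      → 26 -8 -8
ROT      → -8 -8 26
ROT      → -8 26 -8
POP      → -8 26
OVER     → -8 26 -8
POP      → -8 26
ADD      → 18
PUSH -4  → 18 -4
SUB      → 22

22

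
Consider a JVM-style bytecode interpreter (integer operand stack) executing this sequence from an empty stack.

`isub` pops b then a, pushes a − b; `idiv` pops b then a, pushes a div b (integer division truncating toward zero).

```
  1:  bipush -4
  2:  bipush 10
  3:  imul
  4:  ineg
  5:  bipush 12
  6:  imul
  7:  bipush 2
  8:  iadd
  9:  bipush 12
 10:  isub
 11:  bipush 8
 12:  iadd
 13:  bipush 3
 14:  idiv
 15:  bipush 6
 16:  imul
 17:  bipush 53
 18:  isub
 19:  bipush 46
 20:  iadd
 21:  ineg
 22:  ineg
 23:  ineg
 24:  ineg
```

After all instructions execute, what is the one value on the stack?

bipush -4 : [-4]
bipush 10 : [-4, 10]
imul      : [-40]
ineg      : [40]
bipush 12 : [40, 12]
imul      : [480]
bipush 2  : [480, 2]
iadd      : [482]
bipush 12 : [482, 12]
isub      : [470]
bipush 8  : [470, 8]
iadd      : [478]
bipush 3  : [478, 3]
idiv      : [159]
bipush 6  : [159, 6]
imul      : [954]
bipush 53 : [954, 53]
isub      : [901]
bipush 46 : [901, 46]
iadd      : [947]
ineg      : [-947]
ineg      : [947]
ineg      : [-947]
ineg      : [947]

947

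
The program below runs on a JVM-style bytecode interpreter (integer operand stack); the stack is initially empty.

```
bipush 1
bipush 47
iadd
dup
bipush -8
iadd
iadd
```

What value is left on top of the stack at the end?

bipush 1   1
bipush 47  1 47
iadd       48
dup        48 48
bipush -8  48 48 -8
iadd       48 40
iadd       88

88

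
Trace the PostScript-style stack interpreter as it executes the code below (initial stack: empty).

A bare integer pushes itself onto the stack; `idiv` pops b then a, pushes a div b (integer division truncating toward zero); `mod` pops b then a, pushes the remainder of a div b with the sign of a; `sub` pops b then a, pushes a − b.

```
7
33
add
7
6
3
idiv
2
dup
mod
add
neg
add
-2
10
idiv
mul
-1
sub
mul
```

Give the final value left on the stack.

40

7    : [7]
33   : [7, 33]
add  : [40]
7    : [40, 7]
6    : [40, 7, 6]
3    : [40, 7, 6, 3]
idiv : [40, 7, 2]
2    : [40, 7, 2, 2]
dup  : [40, 7, 2, 2, 2]
mod  : [40, 7, 2, 0]
add  : [40, 7, 2]
neg  : [40, 7, -2]
add  : [40, 5]
-2   : [40, 5, -2]
10   : [40, 5, -2, 10]
idiv : [40, 5, 0]
mul  : [40, 0]
-1   : [40, 0, -1]
sub  : [40, 1]
mul  : [40]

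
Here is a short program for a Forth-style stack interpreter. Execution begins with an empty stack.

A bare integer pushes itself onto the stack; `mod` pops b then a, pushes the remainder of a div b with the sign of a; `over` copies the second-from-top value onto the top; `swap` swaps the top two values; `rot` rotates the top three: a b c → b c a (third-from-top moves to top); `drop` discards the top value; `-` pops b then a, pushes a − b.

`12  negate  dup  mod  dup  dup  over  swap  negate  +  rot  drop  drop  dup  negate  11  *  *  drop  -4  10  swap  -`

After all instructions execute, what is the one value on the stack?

12      12
negate  -12
dup     -12 -12
mod     0
dup     0 0
dup     0 0 0
over    0 0 0 0
swap    0 0 0 0
negate  0 0 0 0
+       0 0 0
rot     0 0 0
drop    0 0
drop    0
dup     0 0
negate  0 0
11      0 0 11
*       0 0
*       0
drop    (empty)
-4      -4
10      -4 10
swap    10 -4
-       14

14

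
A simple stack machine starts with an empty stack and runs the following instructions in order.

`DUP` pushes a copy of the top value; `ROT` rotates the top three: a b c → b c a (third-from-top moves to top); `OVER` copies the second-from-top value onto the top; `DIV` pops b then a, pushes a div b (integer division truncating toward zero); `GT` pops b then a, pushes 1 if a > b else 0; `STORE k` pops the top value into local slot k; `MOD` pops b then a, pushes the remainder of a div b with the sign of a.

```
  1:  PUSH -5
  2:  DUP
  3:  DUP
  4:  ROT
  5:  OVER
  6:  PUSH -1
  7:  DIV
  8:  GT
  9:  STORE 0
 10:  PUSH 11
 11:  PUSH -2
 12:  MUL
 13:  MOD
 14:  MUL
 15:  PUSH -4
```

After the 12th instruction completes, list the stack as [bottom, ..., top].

[-5, -5, -22]

PUSH -5 : -5
DUP     : -5 -5
DUP     : -5 -5 -5
ROT     : -5 -5 -5
OVER    : -5 -5 -5 -5
PUSH -1 : -5 -5 -5 -5 -1
DIV     : -5 -5 -5 5
GT      : -5 -5 0
STORE 0 : -5 -5
PUSH 11 : -5 -5 11
PUSH -2 : -5 -5 11 -2
MUL     : -5 -5 -22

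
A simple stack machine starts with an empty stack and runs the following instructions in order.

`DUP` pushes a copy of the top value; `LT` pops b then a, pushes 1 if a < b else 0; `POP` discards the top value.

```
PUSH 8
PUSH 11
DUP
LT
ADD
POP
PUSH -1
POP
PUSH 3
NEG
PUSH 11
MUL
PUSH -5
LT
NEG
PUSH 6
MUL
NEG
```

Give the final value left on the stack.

6

PUSH 8   8
PUSH 11  8 11
DUP      8 11 11
LT       8 0
ADD      8
POP      (empty)
PUSH -1  -1
POP      (empty)
PUSH 3   3
NEG      -3
PUSH 11  -3 11
MUL      -33
PUSH -5  -33 -5
LT       1
NEG      -1
PUSH 6   -1 6
MUL      -6
NEG      6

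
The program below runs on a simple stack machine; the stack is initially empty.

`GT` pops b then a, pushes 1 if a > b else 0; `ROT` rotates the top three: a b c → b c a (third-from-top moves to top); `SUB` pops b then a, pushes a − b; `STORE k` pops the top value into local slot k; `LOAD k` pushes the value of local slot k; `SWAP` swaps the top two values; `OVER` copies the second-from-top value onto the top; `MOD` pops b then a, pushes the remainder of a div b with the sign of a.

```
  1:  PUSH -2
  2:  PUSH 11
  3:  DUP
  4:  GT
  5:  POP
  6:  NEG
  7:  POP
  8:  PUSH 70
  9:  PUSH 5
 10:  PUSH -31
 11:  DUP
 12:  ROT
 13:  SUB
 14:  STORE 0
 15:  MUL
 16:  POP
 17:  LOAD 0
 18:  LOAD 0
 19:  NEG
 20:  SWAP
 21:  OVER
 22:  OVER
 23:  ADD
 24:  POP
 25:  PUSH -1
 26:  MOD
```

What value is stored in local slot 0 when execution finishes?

-36

PUSH -2   -2
PUSH 11   -2 11
DUP       -2 11 11
GT        -2 0
POP       -2
NEG       2
POP       (empty)
PUSH 70   70
PUSH 5    70 5
PUSH -31  70 5 -31
DUP       70 5 -31 -31
ROT       70 -31 -31 5
SUB       70 -31 -36
STORE 0   70 -31
MUL       -2170
POP       (empty)
LOAD 0    -36
LOAD 0    -36 -36
NEG       -36 36
SWAP      36 -36
OVER      36 -36 36
OVER      36 -36 36 -36
ADD       36 -36 0
POP       36 -36
PUSH -1   36 -36 -1
MOD       36 0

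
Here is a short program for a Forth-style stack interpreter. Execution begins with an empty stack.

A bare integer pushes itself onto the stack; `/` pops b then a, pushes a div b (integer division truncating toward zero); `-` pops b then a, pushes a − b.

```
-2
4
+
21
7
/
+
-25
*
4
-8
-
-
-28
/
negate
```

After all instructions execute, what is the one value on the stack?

-2     → -2
4      → -2 4
+      → 2
21     → 2 21
7      → 2 21 7
/      → 2 3
+      → 5
-25    → 5 -25
*      → -125
4      → -125 4
-8     → -125 4 -8
-      → -125 12
-      → -137
-28    → -137 -28
/      → 4
negate → -4

-4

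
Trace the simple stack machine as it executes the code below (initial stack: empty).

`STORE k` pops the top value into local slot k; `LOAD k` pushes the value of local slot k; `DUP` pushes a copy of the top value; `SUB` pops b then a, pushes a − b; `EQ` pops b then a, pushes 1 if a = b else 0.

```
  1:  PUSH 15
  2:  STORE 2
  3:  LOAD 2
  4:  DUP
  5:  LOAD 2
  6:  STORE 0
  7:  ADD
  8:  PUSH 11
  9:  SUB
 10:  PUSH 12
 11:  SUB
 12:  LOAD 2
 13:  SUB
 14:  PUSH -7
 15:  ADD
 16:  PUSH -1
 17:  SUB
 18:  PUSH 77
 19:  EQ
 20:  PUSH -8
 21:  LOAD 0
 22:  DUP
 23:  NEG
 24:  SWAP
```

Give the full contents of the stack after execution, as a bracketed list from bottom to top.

PUSH 15 → [15]
STORE 2 → []
LOAD 2  → [15]
DUP     → [15, 15]
LOAD 2  → [15, 15, 15]
STORE 0 → [15, 15]
ADD     → [30]
PUSH 11 → [30, 11]
SUB     → [19]
PUSH 12 → [19, 12]
SUB     → [7]
LOAD 2  → [7, 15]
SUB     → [-8]
PUSH -7 → [-8, -7]
ADD     → [-15]
PUSH -1 → [-15, -1]
SUB     → [-14]
PUSH 77 → [-14, 77]
EQ      → [0]
PUSH -8 → [0, -8]
LOAD 0  → [0, -8, 15]
DUP     → [0, -8, 15, 15]
NEG     → [0, -8, 15, -15]
SWAP    → [0, -8, -15, 15]

[0, -8, -15, 15]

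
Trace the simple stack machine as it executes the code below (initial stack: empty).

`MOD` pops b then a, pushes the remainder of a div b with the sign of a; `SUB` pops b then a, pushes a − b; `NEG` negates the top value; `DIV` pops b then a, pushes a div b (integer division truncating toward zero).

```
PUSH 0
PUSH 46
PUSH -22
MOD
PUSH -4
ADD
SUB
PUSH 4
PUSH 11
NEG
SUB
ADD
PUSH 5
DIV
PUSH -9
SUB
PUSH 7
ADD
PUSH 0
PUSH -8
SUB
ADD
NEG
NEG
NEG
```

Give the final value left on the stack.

PUSH 0    0
PUSH 46   0 46
PUSH -22  0 46 -22
MOD       0 2
PUSH -4   0 2 -4
ADD       0 -2
SUB       2
PUSH 4    2 4
PUSH 11   2 4 11
NEG       2 4 -11
SUB       2 15
ADD       17
PUSH 5    17 5
DIV       3
PUSH -9   3 -9
SUB       12
PUSH 7    12 7
ADD       19
PUSH 0    19 0
PUSH -8   19 0 -8
SUB       19 8
ADD       27
NEG       -27
NEG       27
NEG       -27

-27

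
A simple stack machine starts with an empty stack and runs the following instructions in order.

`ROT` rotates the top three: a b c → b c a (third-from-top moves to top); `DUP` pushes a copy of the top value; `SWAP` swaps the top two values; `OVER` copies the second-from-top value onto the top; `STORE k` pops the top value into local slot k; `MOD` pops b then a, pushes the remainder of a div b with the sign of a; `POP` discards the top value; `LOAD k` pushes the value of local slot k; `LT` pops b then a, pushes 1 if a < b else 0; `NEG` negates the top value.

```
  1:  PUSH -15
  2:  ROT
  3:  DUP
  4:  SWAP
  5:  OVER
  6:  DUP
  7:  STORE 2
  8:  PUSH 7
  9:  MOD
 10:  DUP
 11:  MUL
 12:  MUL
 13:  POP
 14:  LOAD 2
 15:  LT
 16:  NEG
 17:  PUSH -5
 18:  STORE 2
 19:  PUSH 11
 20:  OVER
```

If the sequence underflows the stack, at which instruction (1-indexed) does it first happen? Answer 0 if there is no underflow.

2

PUSH -15  -15
ROT  — needs 3 operands, stack has 1 → underflow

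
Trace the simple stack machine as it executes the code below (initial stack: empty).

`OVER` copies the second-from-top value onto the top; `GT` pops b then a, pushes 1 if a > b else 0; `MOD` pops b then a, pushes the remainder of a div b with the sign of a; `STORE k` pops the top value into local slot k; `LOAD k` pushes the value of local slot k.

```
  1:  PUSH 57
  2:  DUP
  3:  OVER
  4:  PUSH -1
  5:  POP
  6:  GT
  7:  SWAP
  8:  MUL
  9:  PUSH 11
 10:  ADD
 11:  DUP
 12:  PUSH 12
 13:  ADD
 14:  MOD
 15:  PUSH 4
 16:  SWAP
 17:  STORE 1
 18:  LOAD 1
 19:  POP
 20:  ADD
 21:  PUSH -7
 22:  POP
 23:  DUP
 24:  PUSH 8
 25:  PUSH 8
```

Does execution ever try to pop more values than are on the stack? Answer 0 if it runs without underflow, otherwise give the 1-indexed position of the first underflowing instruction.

PUSH 57 -> 57
DUP     -> 57 57
OVER    -> 57 57 57
PUSH -1 -> 57 57 57 -1
POP     -> 57 57 57
GT      -> 57 0
SWAP    -> 0 57
MUL     -> 0
PUSH 11 -> 0 11
ADD     -> 11
DUP     -> 11 11
PUSH 12 -> 11 11 12
ADD     -> 11 23
MOD     -> 11
PUSH 4  -> 11 4
SWAP    -> 4 11
STORE 1 -> 4
LOAD 1  -> 4 11
POP     -> 4
ADD  — needs 2 operands, stack has 1 → underflow

20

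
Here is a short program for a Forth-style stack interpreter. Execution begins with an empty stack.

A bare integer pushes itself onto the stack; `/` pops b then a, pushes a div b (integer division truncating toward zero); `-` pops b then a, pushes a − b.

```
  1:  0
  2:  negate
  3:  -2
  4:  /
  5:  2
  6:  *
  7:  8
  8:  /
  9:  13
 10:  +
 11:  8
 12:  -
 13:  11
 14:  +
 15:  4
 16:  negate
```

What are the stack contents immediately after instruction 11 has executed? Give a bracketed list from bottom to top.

0      -> [0]
negate -> [0]
-2     -> [0, -2]
/      -> [0]
2      -> [0, 2]
*      -> [0]
8      -> [0, 8]
/      -> [0]
13     -> [0, 13]
+      -> [13]
8      -> [13, 8]

[13, 8]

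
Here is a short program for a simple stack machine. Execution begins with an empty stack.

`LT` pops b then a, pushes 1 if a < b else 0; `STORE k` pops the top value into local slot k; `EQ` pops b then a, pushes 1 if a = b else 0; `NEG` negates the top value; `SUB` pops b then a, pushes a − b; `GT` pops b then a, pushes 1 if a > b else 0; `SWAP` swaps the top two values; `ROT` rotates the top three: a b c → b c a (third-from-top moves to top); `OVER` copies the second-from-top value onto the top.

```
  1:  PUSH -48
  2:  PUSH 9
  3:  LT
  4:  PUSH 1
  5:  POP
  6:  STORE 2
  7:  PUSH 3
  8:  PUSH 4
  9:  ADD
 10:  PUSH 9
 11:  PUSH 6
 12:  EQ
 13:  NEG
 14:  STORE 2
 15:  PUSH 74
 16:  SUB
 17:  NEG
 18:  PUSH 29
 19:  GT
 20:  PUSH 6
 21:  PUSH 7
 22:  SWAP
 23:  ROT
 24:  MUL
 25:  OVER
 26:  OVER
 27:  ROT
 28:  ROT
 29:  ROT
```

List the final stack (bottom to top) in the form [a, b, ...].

PUSH -48  -48
PUSH 9    -48 9
LT        1
PUSH 1    1 1
POP       1
STORE 2   (empty)
PUSH 3    3
PUSH 4    3 4
ADD       7
PUSH 9    7 9
PUSH 6    7 9 6
EQ        7 0
NEG       7 0
STORE 2   7
PUSH 74   7 74
SUB       -67
NEG       67
PUSH 29   67 29
GT        1
PUSH 6    1 6
PUSH 7    1 6 7
SWAP      1 7 6
ROT       7 6 1
MUL       7 6
OVER      7 6 7
OVER      7 6 7 6
ROT       7 7 6 6
ROT       7 6 6 7
ROT       7 6 7 6

[7, 6, 7, 6]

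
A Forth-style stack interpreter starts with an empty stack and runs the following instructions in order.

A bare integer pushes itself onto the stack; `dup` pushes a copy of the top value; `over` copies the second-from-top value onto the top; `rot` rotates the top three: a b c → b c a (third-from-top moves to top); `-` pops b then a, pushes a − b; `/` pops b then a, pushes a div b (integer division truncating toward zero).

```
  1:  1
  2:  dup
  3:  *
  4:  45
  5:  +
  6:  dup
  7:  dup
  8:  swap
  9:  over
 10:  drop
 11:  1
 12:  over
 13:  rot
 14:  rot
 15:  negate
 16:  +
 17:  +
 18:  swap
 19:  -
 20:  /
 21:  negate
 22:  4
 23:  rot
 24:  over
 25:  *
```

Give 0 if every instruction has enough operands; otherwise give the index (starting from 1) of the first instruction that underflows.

23

1      : 1
dup    : 1 1
*      : 1
45     : 1 45
+      : 46
dup    : 46 46
dup    : 46 46 46
swap   : 46 46 46
over   : 46 46 46 46
drop   : 46 46 46
1      : 46 46 46 1
over   : 46 46 46 1 46
rot    : 46 46 1 46 46
rot    : 46 46 46 46 1
negate : 46 46 46 46 -1
+      : 46 46 46 45
+      : 46 46 91
swap   : 46 91 46
-      : 46 45
/      : 1
negate : -1
4      : -1 4
rot  — needs 3 operands, stack has 2 → underflow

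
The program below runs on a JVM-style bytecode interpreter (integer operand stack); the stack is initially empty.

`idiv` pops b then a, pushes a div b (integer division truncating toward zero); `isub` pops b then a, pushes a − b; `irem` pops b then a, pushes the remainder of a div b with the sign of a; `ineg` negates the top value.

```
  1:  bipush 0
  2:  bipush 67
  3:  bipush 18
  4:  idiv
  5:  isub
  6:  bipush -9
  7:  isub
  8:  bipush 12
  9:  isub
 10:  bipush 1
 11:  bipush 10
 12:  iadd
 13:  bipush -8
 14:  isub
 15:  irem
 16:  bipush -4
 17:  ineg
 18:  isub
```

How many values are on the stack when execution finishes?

bipush 0   0
bipush 67  0 67
bipush 18  0 67 18
idiv       0 3
isub       -3
bipush -9  -3 -9
isub       6
bipush 12  6 12
isub       -6
bipush 1   -6 1
bipush 10  -6 1 10
iadd       -6 11
bipush -8  -6 11 -8
isub       -6 19
irem       -6
bipush -4  -6 -4
ineg       -6 4
isub       -10

1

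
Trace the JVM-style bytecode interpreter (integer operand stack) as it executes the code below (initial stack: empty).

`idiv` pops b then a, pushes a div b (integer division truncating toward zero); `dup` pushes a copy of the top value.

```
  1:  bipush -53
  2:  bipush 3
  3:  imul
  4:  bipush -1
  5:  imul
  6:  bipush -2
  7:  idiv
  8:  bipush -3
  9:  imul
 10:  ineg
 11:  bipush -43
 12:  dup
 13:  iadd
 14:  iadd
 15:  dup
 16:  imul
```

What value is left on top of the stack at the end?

bipush -53 -> -53
bipush 3   -> -53 3
imul       -> -159
bipush -1  -> -159 -1
imul       -> 159
bipush -2  -> 159 -2
idiv       -> -79
bipush -3  -> -79 -3
imul       -> 237
ineg       -> -237
bipush -43 -> -237 -43
dup        -> -237 -43 -43
iadd       -> -237 -86
iadd       -> -323
dup        -> -323 -323
imul       -> 104329

104329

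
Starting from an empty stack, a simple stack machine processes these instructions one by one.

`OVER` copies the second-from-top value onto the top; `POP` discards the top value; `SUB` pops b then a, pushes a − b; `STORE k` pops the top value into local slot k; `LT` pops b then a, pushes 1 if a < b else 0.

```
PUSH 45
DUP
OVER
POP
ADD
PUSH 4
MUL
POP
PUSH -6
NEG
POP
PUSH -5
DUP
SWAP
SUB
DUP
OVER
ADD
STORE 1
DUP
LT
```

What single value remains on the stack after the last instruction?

0

PUSH 45 -> 45
DUP     -> 45 45
OVER    -> 45 45 45
POP     -> 45 45
ADD     -> 90
PUSH 4  -> 90 4
MUL     -> 360
POP     -> (empty)
PUSH -6 -> -6
NEG     -> 6
POP     -> (empty)
PUSH -5 -> -5
DUP     -> -5 -5
SWAP    -> -5 -5
SUB     -> 0
DUP     -> 0 0
OVER    -> 0 0 0
ADD     -> 0 0
STORE 1 -> 0
DUP     -> 0 0
LT      -> 0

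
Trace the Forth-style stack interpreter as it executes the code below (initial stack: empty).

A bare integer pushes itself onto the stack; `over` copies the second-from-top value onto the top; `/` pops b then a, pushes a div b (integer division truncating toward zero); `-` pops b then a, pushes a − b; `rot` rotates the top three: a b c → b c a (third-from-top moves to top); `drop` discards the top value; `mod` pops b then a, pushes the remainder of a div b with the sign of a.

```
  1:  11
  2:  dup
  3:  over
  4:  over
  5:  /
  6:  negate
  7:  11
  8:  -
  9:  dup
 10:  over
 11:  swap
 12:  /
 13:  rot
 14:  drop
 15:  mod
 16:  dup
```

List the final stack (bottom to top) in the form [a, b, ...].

11     → [11]
dup    → [11, 11]
over   → [11, 11, 11]
over   → [11, 11, 11, 11]
/      → [11, 11, 1]
negate → [11, 11, -1]
11     → [11, 11, -1, 11]
-      → [11, 11, -12]
dup    → [11, 11, -12, -12]
over   → [11, 11, -12, -12, -12]
swap   → [11, 11, -12, -12, -12]
/      → [11, 11, -12, 1]
rot    → [11, -12, 1, 11]
drop   → [11, -12, 1]
mod    → [11, 0]
dup    → [11, 0, 0]

[11, 0, 0]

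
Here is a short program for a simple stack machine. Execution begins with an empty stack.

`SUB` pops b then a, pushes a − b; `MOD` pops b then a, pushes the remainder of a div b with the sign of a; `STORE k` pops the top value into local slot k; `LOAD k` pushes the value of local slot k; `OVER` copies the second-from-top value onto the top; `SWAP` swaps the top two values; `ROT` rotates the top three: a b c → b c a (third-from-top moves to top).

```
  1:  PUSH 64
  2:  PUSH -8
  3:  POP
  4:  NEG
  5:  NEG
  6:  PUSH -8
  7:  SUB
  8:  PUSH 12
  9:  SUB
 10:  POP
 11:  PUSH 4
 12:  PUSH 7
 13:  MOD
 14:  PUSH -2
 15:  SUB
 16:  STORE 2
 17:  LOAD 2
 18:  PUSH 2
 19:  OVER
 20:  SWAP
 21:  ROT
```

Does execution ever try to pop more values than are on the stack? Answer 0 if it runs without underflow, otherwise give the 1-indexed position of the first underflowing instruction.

PUSH 64 → 64
PUSH -8 → 64 -8
POP     → 64
NEG     → -64
NEG     → 64
PUSH -8 → 64 -8
SUB     → 72
PUSH 12 → 72 12
SUB     → 60
POP     → (empty)
PUSH 4  → 4
PUSH 7  → 4 7
MOD     → 4
PUSH -2 → 4 -2
SUB     → 6
STORE 2 → (empty)
LOAD 2  → 6
PUSH 2  → 6 2
OVER    → 6 2 6
SWAP    → 6 6 2
ROT     → 6 2 6

0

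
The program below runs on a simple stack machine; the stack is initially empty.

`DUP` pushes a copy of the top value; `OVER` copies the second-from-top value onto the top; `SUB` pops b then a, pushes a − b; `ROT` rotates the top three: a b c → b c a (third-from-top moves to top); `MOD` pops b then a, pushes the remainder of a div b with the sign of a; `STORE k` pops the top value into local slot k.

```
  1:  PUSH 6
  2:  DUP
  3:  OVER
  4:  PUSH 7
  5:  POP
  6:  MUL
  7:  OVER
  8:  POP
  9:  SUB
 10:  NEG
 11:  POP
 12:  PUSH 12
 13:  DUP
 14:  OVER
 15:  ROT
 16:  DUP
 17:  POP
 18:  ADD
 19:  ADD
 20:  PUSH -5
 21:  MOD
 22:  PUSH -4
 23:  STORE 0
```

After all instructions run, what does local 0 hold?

PUSH 6   [6]
DUP      [6, 6]
OVER     [6, 6, 6]
PUSH 7   [6, 6, 6, 7]
POP      [6, 6, 6]
MUL      [6, 36]
OVER     [6, 36, 6]
POP      [6, 36]
SUB      [-30]
NEG      [30]
POP      []
PUSH 12  [12]
DUP      [12, 12]
OVER     [12, 12, 12]
ROT      [12, 12, 12]
DUP      [12, 12, 12, 12]
POP      [12, 12, 12]
ADD      [12, 24]
ADD      [36]
PUSH -5  [36, -5]
MOD      [1]
PUSH -4  [1, -4]
STORE 0  [1]

-4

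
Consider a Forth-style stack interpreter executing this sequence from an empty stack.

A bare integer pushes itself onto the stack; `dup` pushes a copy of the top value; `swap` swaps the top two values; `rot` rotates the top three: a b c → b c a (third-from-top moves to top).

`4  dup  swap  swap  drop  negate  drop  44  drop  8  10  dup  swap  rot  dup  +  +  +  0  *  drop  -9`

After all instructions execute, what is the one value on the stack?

4      → [4]
dup    → [4, 4]
swap   → [4, 4]
swap   → [4, 4]
drop   → [4]
negate → [-4]
drop   → []
44     → [44]
drop   → []
8      → [8]
10     → [8, 10]
dup    → [8, 10, 10]
swap   → [8, 10, 10]
rot    → [10, 10, 8]
dup    → [10, 10, 8, 8]
+      → [10, 10, 16]
+      → [10, 26]
+      → [36]
0      → [36, 0]
*      → [0]
drop   → []
-9     → [-9]

-9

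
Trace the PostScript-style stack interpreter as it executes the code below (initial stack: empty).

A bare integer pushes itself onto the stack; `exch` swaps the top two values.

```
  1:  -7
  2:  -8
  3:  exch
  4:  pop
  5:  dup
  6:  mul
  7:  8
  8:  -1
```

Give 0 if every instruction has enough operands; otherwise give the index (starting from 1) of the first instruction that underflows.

0

-7   → [-7]
-8   → [-7, -8]
exch → [-8, -7]
pop  → [-8]
dup  → [-8, -8]
mul  → [64]
8    → [64, 8]
-1   → [64, 8, -1]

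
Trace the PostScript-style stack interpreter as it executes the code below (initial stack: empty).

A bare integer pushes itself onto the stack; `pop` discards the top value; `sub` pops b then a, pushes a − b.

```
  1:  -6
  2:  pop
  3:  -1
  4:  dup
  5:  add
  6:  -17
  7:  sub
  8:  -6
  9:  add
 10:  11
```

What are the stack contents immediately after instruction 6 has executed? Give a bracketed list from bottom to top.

-6   -6
pop  (empty)
-1   -1
dup  -1 -1
add  -2
-17  -2 -17

[-2, -17]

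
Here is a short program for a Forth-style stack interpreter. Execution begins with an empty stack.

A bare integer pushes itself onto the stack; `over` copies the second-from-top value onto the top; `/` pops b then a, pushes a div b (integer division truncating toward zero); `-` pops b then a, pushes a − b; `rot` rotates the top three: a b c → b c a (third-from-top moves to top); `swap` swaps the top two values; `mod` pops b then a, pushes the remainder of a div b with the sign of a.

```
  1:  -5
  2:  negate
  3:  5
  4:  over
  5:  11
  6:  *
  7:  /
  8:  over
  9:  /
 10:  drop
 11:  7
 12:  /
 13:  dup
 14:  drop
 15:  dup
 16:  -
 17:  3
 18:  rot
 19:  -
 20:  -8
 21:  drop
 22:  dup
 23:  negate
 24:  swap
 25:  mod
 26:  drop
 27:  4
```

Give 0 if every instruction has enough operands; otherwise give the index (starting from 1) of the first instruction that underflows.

-5     -> -5
negate -> 5
5      -> 5 5
over   -> 5 5 5
11     -> 5 5 5 11
*      -> 5 5 55
/      -> 5 0
over   -> 5 0 5
/      -> 5 0
drop   -> 5
7      -> 5 7
/      -> 0
dup    -> 0 0
drop   -> 0
dup    -> 0 0
-      -> 0
3      -> 0 3
rot  — needs 3 operands, stack has 2 → underflow

18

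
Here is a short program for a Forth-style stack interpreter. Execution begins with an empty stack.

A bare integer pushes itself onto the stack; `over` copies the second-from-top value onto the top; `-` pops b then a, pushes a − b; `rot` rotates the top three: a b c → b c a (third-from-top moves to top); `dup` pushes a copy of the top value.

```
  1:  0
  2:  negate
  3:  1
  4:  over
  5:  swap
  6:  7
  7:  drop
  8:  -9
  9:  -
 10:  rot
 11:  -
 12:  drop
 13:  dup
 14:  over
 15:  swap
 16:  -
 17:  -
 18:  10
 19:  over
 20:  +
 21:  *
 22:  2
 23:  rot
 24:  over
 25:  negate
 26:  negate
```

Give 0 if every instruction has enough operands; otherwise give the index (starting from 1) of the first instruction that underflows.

23

0       [0]
negate  [0]
1       [0, 1]
over    [0, 1, 0]
swap    [0, 0, 1]
7       [0, 0, 1, 7]
drop    [0, 0, 1]
-9      [0, 0, 1, -9]
-       [0, 0, 10]
rot     [0, 10, 0]
-       [0, 10]
drop    [0]
dup     [0, 0]
over    [0, 0, 0]
swap    [0, 0, 0]
-       [0, 0]
-       [0]
10      [0, 10]
over    [0, 10, 0]
+       [0, 10]
*       [0]
2       [0, 2]
rot  — needs 3 operands, stack has 2 → underflow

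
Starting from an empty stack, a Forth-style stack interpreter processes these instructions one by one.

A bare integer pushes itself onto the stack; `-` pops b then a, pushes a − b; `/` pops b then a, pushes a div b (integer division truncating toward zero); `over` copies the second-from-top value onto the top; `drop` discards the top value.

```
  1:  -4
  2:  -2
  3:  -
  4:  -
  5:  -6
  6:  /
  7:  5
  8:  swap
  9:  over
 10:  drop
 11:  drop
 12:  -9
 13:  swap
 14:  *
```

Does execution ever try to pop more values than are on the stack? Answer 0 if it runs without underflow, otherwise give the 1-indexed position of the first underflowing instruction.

-4  [-4]
-2  [-4, -2]
-   [-2]
-  — needs 2 operands, stack has 1 → underflow

4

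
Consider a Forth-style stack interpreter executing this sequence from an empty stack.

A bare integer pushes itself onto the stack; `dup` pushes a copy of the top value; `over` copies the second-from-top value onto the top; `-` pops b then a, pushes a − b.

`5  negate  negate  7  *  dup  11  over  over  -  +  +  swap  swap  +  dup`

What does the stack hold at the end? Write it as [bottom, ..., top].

5       5
negate  -5
negate  5
7       5 7
*       35
dup     35 35
11      35 35 11
over    35 35 11 35
over    35 35 11 35 11
-       35 35 11 24
+       35 35 35
+       35 70
swap    70 35
swap    35 70
+       105
dup     105 105

[105, 105]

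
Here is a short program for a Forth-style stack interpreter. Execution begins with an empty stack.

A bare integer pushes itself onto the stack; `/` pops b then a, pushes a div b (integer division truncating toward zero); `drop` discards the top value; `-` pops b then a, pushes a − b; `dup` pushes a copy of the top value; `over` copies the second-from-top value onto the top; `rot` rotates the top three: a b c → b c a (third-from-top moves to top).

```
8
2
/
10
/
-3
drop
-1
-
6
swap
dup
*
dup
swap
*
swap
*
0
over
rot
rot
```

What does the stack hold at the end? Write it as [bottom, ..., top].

8    → 8
2    → 8 2
/    → 4
10   → 4 10
/    → 0
-3   → 0 -3
drop → 0
-1   → 0 -1
-    → 1
6    → 1 6
swap → 6 1
dup  → 6 1 1
*    → 6 1
dup  → 6 1 1
swap → 6 1 1
*    → 6 1
swap → 1 6
*    → 6
0    → 6 0
over → 6 0 6
rot  → 0 6 6
rot  → 6 6 0

[6, 6, 0]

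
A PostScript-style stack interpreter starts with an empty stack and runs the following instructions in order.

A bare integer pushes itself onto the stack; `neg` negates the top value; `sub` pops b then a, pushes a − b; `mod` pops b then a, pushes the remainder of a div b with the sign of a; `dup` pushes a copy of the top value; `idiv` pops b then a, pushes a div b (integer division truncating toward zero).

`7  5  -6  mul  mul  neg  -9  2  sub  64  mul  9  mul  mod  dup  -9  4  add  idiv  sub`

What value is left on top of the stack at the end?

252

7    -> 7
5    -> 7 5
-6   -> 7 5 -6
mul  -> 7 -30
mul  -> -210
neg  -> 210
-9   -> 210 -9
2    -> 210 -9 2
sub  -> 210 -11
64   -> 210 -11 64
mul  -> 210 -704
9    -> 210 -704 9
mul  -> 210 -6336
mod  -> 210
dup  -> 210 210
-9   -> 210 210 -9
4    -> 210 210 -9 4
add  -> 210 210 -5
idiv -> 210 -42
sub  -> 252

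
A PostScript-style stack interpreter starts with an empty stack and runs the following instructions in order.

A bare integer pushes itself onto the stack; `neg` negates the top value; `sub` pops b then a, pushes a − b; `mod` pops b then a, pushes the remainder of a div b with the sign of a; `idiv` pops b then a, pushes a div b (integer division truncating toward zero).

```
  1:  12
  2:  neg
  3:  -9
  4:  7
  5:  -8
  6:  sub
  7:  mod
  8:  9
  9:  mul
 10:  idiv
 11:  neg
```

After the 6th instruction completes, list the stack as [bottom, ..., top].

12  -> [12]
neg -> [-12]
-9  -> [-12, -9]
7   -> [-12, -9, 7]
-8  -> [-12, -9, 7, -8]
sub -> [-12, -9, 15]

[-12, -9, 15]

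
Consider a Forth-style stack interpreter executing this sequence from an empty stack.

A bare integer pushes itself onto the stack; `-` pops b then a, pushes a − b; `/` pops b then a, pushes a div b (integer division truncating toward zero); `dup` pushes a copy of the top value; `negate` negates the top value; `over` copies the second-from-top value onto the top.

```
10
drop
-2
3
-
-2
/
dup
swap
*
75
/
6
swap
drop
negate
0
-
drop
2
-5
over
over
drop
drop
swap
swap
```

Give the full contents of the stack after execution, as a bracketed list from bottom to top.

10     : [10]
drop   : []
-2     : [-2]
3      : [-2, 3]
-      : [-5]
-2     : [-5, -2]
/      : [2]
dup    : [2, 2]
swap   : [2, 2]
*      : [4]
75     : [4, 75]
/      : [0]
6      : [0, 6]
swap   : [6, 0]
drop   : [6]
negate : [-6]
0      : [-6, 0]
-      : [-6]
drop   : []
2      : [2]
-5     : [2, -5]
over   : [2, -5, 2]
over   : [2, -5, 2, -5]
drop   : [2, -5, 2]
drop   : [2, -5]
swap   : [-5, 2]
swap   : [2, -5]

[2, -5]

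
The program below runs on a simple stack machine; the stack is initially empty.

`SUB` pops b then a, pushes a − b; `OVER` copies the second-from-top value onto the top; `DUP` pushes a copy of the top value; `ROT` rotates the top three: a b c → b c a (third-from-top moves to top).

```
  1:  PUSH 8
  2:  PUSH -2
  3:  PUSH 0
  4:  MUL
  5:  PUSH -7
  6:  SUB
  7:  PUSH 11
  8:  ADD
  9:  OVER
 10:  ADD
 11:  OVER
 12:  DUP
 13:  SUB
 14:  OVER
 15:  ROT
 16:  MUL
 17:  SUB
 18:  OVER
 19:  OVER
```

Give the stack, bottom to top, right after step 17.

[8, -676]

PUSH 8   [8]
PUSH -2  [8, -2]
PUSH 0   [8, -2, 0]
MUL      [8, 0]
PUSH -7  [8, 0, -7]
SUB      [8, 7]
PUSH 11  [8, 7, 11]
ADD      [8, 18]
OVER     [8, 18, 8]
ADD      [8, 26]
OVER     [8, 26, 8]
DUP      [8, 26, 8, 8]
SUB      [8, 26, 0]
OVER     [8, 26, 0, 26]
ROT      [8, 0, 26, 26]
MUL      [8, 0, 676]
SUB      [8, -676]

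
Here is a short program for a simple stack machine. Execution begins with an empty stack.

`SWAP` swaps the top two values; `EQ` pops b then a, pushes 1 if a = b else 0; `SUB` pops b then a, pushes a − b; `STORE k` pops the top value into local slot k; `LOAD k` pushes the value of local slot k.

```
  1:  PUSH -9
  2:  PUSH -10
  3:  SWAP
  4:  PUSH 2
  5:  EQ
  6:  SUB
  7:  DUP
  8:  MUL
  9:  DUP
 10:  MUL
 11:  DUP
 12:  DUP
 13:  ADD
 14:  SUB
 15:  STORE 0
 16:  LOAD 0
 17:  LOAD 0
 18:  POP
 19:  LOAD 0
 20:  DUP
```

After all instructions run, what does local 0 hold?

PUSH -9  -> -9
PUSH -10 -> -9 -10
SWAP     -> -10 -9
PUSH 2   -> -10 -9 2
EQ       -> -10 0
SUB      -> -10
DUP      -> -10 -10
MUL      -> 100
DUP      -> 100 100
MUL      -> 10000
DUP      -> 10000 10000
DUP      -> 10000 10000 10000
ADD      -> 10000 20000
SUB      -> -10000
STORE 0  -> (empty)
LOAD 0   -> -10000
LOAD 0   -> -10000 -10000
POP      -> -10000
LOAD 0   -> -10000 -10000
DUP      -> -10000 -10000 -10000

-10000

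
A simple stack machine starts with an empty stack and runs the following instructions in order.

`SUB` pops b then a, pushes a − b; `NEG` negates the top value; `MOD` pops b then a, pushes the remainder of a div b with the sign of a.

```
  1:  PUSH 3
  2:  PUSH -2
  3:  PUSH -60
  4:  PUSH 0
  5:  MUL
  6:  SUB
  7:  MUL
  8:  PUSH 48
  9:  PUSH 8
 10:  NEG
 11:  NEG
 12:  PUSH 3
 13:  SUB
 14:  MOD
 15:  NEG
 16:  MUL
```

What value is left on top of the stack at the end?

18

PUSH 3   -> [3]
PUSH -2  -> [3, -2]
PUSH -60 -> [3, -2, -60]
PUSH 0   -> [3, -2, -60, 0]
MUL      -> [3, -2, 0]
SUB      -> [3, -2]
MUL      -> [-6]
PUSH 48  -> [-6, 48]
PUSH 8   -> [-6, 48, 8]
NEG      -> [-6, 48, -8]
NEG      -> [-6, 48, 8]
PUSH 3   -> [-6, 48, 8, 3]
SUB      -> [-6, 48, 5]
MOD      -> [-6, 3]
NEG      -> [-6, -3]
MUL      -> [18]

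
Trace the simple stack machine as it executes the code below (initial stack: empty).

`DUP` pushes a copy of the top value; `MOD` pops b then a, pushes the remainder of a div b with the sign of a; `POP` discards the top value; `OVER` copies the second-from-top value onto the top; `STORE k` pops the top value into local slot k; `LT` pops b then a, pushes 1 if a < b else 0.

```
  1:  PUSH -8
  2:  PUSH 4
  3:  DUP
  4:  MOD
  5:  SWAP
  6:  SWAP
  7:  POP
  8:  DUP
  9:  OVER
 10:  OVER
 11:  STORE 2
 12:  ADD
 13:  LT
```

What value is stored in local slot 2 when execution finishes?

-8

PUSH -8 → [-8]
PUSH 4  → [-8, 4]
DUP     → [-8, 4, 4]
MOD     → [-8, 0]
SWAP    → [0, -8]
SWAP    → [-8, 0]
POP     → [-8]
DUP     → [-8, -8]
OVER    → [-8, -8, -8]
OVER    → [-8, -8, -8, -8]
STORE 2 → [-8, -8, -8]
ADD     → [-8, -16]
LT      → [0]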